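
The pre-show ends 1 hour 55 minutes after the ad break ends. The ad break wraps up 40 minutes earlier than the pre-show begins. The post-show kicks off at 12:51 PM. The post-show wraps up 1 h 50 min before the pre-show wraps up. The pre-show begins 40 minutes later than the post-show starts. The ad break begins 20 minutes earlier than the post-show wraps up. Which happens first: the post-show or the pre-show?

The pre-show starts at 12:51 PM + 40 min = 1:31 PM.
The post-show starts at 12:51 PM and the pre-show starts at 1:31 PM, so the post-show is first.

the post-show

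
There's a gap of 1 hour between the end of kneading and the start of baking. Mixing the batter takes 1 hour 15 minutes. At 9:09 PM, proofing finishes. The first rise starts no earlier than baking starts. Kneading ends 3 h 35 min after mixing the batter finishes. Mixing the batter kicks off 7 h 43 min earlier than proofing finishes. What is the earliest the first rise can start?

7:16 PM

Mixing the batter starts at 9:09 PM − 463 min = 1:26 PM.
Mixing the batter ends at 1:26 PM + 75 min = 2:41 PM.
Kneading ends at 2:41 PM + 215 min = 6:16 PM.
Baking starts at 6:16 PM + 60 min = 7:16 PM.
The first rise is bounded by baking, so the earliest it can start is 7:16 PM.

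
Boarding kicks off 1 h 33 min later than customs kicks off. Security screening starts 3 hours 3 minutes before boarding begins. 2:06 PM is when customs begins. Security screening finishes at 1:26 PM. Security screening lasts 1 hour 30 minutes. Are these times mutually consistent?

No

Boarding starts at 2:06 PM + 93 min = 3:39 PM.
Security screening starts at 3:39 PM − 183 min = 12:36 PM.
Security screening ends at 12:36 PM + 90 min = 2:06 PM.
But security screening is also said to end at 1:26 PM — a 40-minute conflict.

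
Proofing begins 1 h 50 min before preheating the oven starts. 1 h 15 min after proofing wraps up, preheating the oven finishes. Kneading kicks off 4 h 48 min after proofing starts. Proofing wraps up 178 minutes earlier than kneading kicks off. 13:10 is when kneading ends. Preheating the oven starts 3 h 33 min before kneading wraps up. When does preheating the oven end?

Preheating the oven starts at 13:10 − 213 min = 09:37.
Proofing starts at 09:37 − 110 min = 07:47.
Kneading starts at 07:47 + 288 min = 12:35.
Proofing ends at 12:35 − 178 min = 09:37.
Preheating the oven ends at 09:37 + 75 min = 10:52.

10:52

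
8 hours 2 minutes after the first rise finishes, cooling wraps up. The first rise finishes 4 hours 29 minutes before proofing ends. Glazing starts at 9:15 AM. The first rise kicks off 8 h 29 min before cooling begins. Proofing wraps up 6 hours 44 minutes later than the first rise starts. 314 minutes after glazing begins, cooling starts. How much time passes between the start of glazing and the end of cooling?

7 h 2 min

Cooling starts at 9:15 AM + 314 min = 2:29 PM.
The first rise starts at 2:29 PM − 509 min = 6:00 AM.
Proofing ends at 6:00 AM + 404 min = 12:44 PM.
The first rise ends at 12:44 PM − 269 min = 8:15 AM.
Cooling ends at 8:15 AM + 482 min = 4:17 PM.
From 9:15 AM to 4:17 PM is 7 h 2 min.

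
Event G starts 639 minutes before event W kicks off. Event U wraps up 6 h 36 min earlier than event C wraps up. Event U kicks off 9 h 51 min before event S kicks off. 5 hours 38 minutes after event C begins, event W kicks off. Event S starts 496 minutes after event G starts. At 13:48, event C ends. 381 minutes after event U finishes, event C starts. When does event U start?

06:57

Event U ends at 13:48 − 396 min = 07:12.
Event C starts at 07:12 + 381 min = 13:33.
Event W starts at 13:33 + 338 min = 19:11.
Event G starts at 19:11 − 639 min = 08:32.
Event S starts at 08:32 + 496 min = 16:48.
Event U starts at 16:48 − 591 min = 06:57.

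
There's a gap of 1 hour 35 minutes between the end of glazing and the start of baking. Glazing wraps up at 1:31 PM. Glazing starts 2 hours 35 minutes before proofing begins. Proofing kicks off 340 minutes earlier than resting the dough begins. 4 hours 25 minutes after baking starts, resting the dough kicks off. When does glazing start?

Baking starts at 1:31 PM + 95 min = 3:06 PM.
Resting the dough starts at 3:06 PM + 265 min = 7:31 PM.
Proofing starts at 7:31 PM − 340 min = 1:51 PM.
Glazing starts at 1:51 PM − 155 min = 11:16 AM.

11:16 AM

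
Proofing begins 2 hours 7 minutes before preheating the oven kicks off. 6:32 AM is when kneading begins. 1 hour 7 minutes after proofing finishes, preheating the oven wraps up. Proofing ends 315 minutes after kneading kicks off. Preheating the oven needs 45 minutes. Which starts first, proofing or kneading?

kneading

Proofing ends at 6:32 AM + 315 min = 11:47 AM.
Preheating the oven ends at 11:47 AM + 67 min = 12:54 PM.
Preheating the oven starts at 12:54 PM − 45 min = 12:09 PM.
Proofing starts at 12:09 PM − 127 min = 10:02 AM.
Proofing starts at 10:02 AM and kneading starts at 6:32 AM, so kneading is first.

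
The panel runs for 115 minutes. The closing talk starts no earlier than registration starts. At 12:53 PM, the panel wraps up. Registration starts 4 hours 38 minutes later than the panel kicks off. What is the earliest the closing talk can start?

The panel starts at 12:53 PM − 115 min = 10:58 AM.
Registration starts at 10:58 AM + 278 min = 3:36 PM.
The closing talk is bounded by registration, so the earliest it can start is 3:36 PM.

3:36 PM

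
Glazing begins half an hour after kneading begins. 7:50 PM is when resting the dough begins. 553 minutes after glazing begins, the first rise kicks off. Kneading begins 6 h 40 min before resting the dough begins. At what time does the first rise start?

Kneading starts at 7:50 PM − 400 min = 1:10 PM.
Glazing starts at 1:10 PM + 30 min = 1:40 PM.
The first rise starts at 1:40 PM + 553 min = 10:53 PM.

10:53 PM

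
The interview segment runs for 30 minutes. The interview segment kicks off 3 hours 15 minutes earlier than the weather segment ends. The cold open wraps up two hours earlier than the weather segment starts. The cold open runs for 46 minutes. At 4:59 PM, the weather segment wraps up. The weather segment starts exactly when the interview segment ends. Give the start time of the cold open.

11:28 AM

The interview segment starts at 4:59 PM − 195 min = 1:44 PM.
The interview segment ends at 1:44 PM + 30 min = 2:14 PM.
So the weather segment starts at 2:14 PM.
The cold open ends at 2:14 PM − 120 min = 12:14 PM.
The cold open starts at 12:14 PM − 46 min = 11:28 AM.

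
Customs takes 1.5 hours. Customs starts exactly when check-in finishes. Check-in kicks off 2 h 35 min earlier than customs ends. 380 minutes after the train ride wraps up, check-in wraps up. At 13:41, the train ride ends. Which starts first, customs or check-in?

Check-in ends at 13:41 + 380 min = 20:01.
So customs starts at 20:01.
Customs ends at 20:01 + 90 min = 21:31.
Check-in starts at 21:31 − 155 min = 18:56.
Customs starts at 20:01 and check-in starts at 18:56, so check-in is first.

check-in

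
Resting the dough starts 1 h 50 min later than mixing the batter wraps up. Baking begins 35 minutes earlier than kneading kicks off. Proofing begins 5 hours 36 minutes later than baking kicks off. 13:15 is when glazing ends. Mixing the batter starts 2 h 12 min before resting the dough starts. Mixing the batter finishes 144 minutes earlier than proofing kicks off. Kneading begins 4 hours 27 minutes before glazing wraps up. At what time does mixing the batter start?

11:03

Kneading starts at 13:15 − 267 min = 08:48.
Baking starts at 08:48 − 35 min = 08:13.
Proofing starts at 08:13 + 336 min = 13:49.
Mixing the batter ends at 13:49 − 144 min = 11:25.
Resting the dough starts at 11:25 + 110 min = 13:15.
Mixing the batter starts at 13:15 − 132 min = 11:03.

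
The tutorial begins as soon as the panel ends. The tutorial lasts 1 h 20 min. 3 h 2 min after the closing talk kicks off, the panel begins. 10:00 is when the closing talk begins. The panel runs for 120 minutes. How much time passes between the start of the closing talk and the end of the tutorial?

The panel starts at 10:00 + 182 min = 13:02.
The panel ends at 13:02 + 120 min = 15:02.
So the tutorial starts at 15:02.
The tutorial ends at 15:02 + 80 min = 16:22.
From 10:00 to 16:22 is 6 hours 22 minutes.

6 hours 22 minutes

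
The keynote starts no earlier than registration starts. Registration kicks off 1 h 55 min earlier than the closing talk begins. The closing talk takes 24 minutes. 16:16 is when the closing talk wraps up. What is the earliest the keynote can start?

The closing talk starts at 16:16 − 24 min = 15:52.
Registration starts at 15:52 − 115 min = 13:57.
The keynote is bounded by registration, so the earliest it can start is 13:57.

13:57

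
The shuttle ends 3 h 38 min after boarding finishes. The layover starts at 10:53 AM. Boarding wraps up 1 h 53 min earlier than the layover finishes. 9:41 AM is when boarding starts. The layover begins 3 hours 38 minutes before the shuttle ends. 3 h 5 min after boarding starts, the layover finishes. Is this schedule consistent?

Yes

The layover ends at 9:41 AM + 185 min = 12:46 PM.
Boarding ends at 12:46 PM − 113 min = 10:53 AM.
The shuttle ends at 10:53 AM + 218 min = 2:31 PM.
The layover starts at 2:31 PM − 218 min = 10:53 AM.
That matches the stated 10:53 AM, so the schedule is consistent.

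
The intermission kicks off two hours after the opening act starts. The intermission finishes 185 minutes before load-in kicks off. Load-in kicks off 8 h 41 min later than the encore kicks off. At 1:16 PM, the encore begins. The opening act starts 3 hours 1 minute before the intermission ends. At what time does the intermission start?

5:51 PM

Load-in starts at 1:16 PM + 521 min = 9:57 PM.
The intermission ends at 9:57 PM − 185 min = 6:52 PM.
The opening act starts at 6:52 PM − 181 min = 3:51 PM.
The intermission starts at 3:51 PM + 120 min = 5:51 PM.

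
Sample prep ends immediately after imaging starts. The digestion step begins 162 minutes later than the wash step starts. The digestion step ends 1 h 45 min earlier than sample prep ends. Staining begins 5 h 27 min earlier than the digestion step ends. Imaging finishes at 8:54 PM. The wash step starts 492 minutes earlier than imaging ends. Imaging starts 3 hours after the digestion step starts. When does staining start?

11:12 AM

The wash step starts at 8:54 PM − 492 min = 12:42 PM.
The digestion step starts at 12:42 PM + 162 min = 3:24 PM.
Imaging starts at 3:24 PM + 180 min = 6:24 PM.
So sample prep ends at 6:24 PM.
The digestion step ends at 6:24 PM − 105 min = 4:39 PM.
Staining starts at 4:39 PM − 327 min = 11:12 AM.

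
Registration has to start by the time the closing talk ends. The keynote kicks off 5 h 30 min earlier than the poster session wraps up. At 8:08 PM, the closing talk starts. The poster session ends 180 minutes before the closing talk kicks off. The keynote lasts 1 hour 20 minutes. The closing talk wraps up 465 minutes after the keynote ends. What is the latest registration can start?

The poster session ends at 8:08 PM − 180 min = 5:08 PM.
The keynote starts at 5:08 PM − 330 min = 11:38 AM.
The keynote ends at 11:38 AM + 80 min = 12:58 PM.
The closing talk ends at 12:58 PM + 465 min = 8:43 PM.
Registration is bounded by the closing talk, so the latest it can start is 8:43 PM.

8:43 PM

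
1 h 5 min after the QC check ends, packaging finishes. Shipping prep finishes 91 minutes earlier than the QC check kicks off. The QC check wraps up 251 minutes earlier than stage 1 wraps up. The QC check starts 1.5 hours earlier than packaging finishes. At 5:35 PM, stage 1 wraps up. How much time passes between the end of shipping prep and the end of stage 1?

The QC check ends at 5:35 PM − 251 min = 1:24 PM.
Packaging ends at 1:24 PM + 65 min = 2:29 PM.
The QC check starts at 2:29 PM − 90 min = 12:59 PM.
Shipping prep ends at 12:59 PM − 91 min = 11:28 AM.
From 11:28 AM to 5:35 PM is 367 minutes.

367 minutes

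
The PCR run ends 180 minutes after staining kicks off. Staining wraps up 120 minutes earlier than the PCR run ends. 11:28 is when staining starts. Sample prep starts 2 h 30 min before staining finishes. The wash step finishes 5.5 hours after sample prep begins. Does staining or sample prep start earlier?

The PCR run ends at 11:28 + 180 min = 14:28.
Staining ends at 14:28 − 120 min = 12:28.
Sample prep starts at 12:28 − 150 min = 09:58.
Staining starts at 11:28 and sample prep starts at 09:58, so sample prep is first.

sample prep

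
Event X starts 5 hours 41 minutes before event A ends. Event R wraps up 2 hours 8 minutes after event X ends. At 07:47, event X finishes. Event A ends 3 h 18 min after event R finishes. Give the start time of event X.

07:32

Event R ends at 07:47 + 128 min = 09:55.
Event A ends at 09:55 + 198 min = 13:13.
Event X starts at 13:13 − 341 min = 07:32.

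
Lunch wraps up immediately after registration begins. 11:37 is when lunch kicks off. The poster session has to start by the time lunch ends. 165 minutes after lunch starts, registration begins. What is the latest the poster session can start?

14:22

Registration starts at 11:37 + 165 min = 14:22.
So lunch ends at 14:22.
The poster session is bounded by lunch, so the latest it can start is 14:22.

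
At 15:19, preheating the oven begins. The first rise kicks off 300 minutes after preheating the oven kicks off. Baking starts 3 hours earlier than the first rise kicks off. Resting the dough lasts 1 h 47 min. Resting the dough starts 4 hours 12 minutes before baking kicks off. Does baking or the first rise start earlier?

The first rise starts at 15:19 + 300 min = 20:19.
Baking starts at 20:19 − 180 min = 17:19.
Baking starts at 17:19 and the first rise starts at 20:19, so baking is first.

baking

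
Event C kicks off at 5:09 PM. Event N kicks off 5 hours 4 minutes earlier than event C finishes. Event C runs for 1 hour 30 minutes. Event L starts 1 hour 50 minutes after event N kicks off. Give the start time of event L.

Event C ends at 5:09 PM + 90 min = 6:39 PM.
Event N starts at 6:39 PM − 304 min = 1:35 PM.
Event L starts at 1:35 PM + 110 min = 3:25 PM.

3:25 PM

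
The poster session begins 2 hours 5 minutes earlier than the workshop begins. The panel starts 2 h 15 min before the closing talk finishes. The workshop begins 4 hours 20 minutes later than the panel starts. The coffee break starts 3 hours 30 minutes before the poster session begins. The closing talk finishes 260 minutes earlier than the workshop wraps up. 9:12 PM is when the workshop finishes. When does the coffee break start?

The closing talk ends at 9:12 PM − 260 min = 4:52 PM.
The panel starts at 4:52 PM − 135 min = 2:37 PM.
The workshop starts at 2:37 PM + 260 min = 6:57 PM.
The poster session starts at 6:57 PM − 125 min = 4:52 PM.
The coffee break starts at 4:52 PM − 210 min = 1:22 PM.

1:22 PM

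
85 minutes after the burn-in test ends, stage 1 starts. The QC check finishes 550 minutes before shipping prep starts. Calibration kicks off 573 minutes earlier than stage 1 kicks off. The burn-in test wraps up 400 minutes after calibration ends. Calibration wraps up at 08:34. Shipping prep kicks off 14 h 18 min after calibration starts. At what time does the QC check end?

12:14

The burn-in test ends at 08:34 + 400 min = 15:14.
Stage 1 starts at 15:14 + 85 min = 16:39.
Calibration starts at 16:39 − 573 min = 07:06.
Shipping prep starts at 07:06 + 858 min = 21:24.
The QC check ends at 21:24 − 550 min = 12:14.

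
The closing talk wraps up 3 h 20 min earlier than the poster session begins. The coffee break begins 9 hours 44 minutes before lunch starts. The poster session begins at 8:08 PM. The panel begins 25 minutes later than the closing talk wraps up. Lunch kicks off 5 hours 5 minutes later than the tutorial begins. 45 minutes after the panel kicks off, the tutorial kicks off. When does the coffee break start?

1:19 PM

The closing talk ends at 8:08 PM − 200 min = 4:48 PM.
The panel starts at 4:48 PM + 25 min = 5:13 PM.
The tutorial starts at 5:13 PM + 45 min = 5:58 PM.
Lunch starts at 5:58 PM + 305 min = 11:03 PM.
The coffee break starts at 11:03 PM − 584 min = 1:19 PM.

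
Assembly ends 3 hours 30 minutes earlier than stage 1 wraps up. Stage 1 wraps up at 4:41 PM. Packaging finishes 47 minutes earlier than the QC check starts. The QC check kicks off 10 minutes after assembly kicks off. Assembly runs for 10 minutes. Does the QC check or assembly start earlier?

assembly

Assembly ends at 4:41 PM − 210 min = 1:11 PM.
Assembly starts at 1:11 PM − 10 min = 1:01 PM.
The QC check starts at 1:01 PM + 10 min = 1:11 PM.
The QC check starts at 1:11 PM and assembly starts at 1:01 PM, so assembly is first.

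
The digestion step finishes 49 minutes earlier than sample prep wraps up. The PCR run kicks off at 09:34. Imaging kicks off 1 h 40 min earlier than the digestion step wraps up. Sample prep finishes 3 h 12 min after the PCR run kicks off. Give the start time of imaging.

Sample prep ends at 09:34 + 192 min = 12:46.
The digestion step ends at 12:46 − 49 min = 11:57.
Imaging starts at 11:57 − 100 min = 10:17.

10:17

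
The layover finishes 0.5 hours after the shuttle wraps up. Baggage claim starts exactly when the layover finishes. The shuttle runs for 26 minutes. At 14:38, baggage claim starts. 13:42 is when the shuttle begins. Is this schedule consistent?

Yes

The shuttle ends at 13:42 + 26 min = 14:08.
The layover ends at 14:08 + 30 min = 14:38.
So baggage claim starts at 14:38.
That matches the stated 14:38, so the schedule is consistent.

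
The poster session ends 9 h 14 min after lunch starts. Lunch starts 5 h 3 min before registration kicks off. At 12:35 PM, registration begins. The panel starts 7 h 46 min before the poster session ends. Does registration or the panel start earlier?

Lunch starts at 12:35 PM − 303 min = 7:32 AM.
The poster session ends at 7:32 AM + 554 min = 4:46 PM.
The panel starts at 4:46 PM − 466 min = 9:00 AM.
Registration starts at 12:35 PM and the panel starts at 9:00 AM, so the panel is first.

the panel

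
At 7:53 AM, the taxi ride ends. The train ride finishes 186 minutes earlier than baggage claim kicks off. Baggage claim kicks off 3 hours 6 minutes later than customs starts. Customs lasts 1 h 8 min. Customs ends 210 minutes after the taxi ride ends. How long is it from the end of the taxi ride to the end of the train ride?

2 hours 22 minutes

Customs ends at 7:53 AM + 210 min = 11:23 AM.
Customs starts at 11:23 AM − 68 min = 10:15 AM.
Baggage claim starts at 10:15 AM + 186 min = 1:21 PM.
The train ride ends at 1:21 PM − 186 min = 10:15 AM.
From 7:53 AM to 10:15 AM is 2 hours 22 minutes.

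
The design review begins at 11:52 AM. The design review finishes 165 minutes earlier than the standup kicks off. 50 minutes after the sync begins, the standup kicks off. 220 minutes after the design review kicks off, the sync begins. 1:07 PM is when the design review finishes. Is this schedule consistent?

The sync starts at 11:52 AM + 220 min = 3:32 PM.
The standup starts at 3:32 PM + 50 min = 4:22 PM.
The design review ends at 4:22 PM − 165 min = 1:37 PM.
But the design review is also said to end at 1:07 PM — a 30-minute conflict.

No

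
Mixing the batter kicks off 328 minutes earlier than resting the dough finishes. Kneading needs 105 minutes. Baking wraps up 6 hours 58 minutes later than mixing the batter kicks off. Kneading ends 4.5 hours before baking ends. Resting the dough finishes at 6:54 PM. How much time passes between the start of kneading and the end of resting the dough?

4 hours 45 minutes

Mixing the batter starts at 6:54 PM − 328 min = 1:26 PM.
Baking ends at 1:26 PM + 418 min = 8:24 PM.
Kneading ends at 8:24 PM − 270 min = 3:54 PM.
Kneading starts at 3:54 PM − 105 min = 2:09 PM.
From 2:09 PM to 6:54 PM is 4 hours 45 minutes.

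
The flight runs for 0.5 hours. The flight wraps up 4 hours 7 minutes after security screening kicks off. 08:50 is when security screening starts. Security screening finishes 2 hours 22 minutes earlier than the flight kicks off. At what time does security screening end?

The flight ends at 08:50 + 247 min = 12:57.
The flight starts at 12:57 − 30 min = 12:27.
Security screening ends at 12:27 − 142 min = 10:05.

10:05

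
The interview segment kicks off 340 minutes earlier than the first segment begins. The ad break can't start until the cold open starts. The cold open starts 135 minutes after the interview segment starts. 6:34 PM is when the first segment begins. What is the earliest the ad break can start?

3:09 PM

The interview segment starts at 6:34 PM − 340 min = 12:54 PM.
The cold open starts at 12:54 PM + 135 min = 3:09 PM.
The ad break is bounded by the cold open, so the earliest it can start is 3:09 PM.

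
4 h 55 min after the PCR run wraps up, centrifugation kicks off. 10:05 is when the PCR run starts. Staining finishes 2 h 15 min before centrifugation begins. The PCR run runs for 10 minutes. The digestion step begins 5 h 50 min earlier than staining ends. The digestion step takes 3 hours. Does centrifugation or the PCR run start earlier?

The PCR run ends at 10:05 + 10 min = 10:15.
Centrifugation starts at 10:15 + 295 min = 15:10.
Centrifugation starts at 15:10 and the PCR run starts at 10:05, so the PCR run is first.

the PCR run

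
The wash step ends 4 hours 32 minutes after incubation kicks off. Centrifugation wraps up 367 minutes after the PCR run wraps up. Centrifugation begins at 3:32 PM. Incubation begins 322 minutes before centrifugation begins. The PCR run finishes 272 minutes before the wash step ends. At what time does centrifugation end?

Incubation starts at 3:32 PM − 322 min = 10:10 AM.
The wash step ends at 10:10 AM + 272 min = 2:42 PM.
The PCR run ends at 2:42 PM − 272 min = 10:10 AM.
Centrifugation ends at 10:10 AM + 367 min = 4:17 PM.

4:17 PM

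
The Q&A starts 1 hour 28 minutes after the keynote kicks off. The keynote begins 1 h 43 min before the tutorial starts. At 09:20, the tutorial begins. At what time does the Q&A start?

09:05

The keynote starts at 09:20 − 103 min = 07:37.
The Q&A starts at 07:37 + 88 min = 09:05.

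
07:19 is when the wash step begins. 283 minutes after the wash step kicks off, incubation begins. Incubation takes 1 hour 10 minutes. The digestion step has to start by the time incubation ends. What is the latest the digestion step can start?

Incubation starts at 07:19 + 283 min = 12:02.
Incubation ends at 12:02 + 70 min = 13:12.
The digestion step is bounded by incubation, so the latest it can start is 13:12.

13:12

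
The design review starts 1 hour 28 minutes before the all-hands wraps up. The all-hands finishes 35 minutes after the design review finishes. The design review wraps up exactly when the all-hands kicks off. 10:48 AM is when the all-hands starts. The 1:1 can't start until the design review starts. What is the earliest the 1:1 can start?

9:55 AM

The design review ends at 10:48 AM.
The all-hands ends at 10:48 AM + 35 min = 11:23 AM.
The design review starts at 11:23 AM − 88 min = 9:55 AM.
The 1:1 is bounded by the design review, so the earliest it can start is 9:55 AM.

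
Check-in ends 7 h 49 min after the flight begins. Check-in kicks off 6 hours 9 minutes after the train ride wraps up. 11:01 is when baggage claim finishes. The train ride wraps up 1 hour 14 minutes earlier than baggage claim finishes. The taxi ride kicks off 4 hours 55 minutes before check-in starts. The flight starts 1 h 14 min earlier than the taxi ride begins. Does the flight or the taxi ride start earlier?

the flight

The train ride ends at 11:01 − 74 min = 09:47.
Check-in starts at 09:47 + 369 min = 15:56.
The taxi ride starts at 15:56 − 295 min = 11:01.
The flight starts at 11:01 − 74 min = 09:47.
The flight starts at 09:47 and the taxi ride starts at 11:01, so the flight is first.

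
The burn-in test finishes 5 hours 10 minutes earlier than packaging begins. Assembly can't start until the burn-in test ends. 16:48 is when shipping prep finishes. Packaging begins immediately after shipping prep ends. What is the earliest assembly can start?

11:38

Packaging starts at 16:48.
The burn-in test ends at 16:48 − 310 min = 11:38.
Assembly is bounded by the burn-in test, so the earliest it can start is 11:38.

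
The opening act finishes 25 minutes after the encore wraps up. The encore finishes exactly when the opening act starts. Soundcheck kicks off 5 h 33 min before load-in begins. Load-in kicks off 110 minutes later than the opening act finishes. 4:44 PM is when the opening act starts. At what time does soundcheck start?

The encore ends at 4:44 PM.
The opening act ends at 4:44 PM + 25 min = 5:09 PM.
Load-in starts at 5:09 PM + 110 min = 6:59 PM.
Soundcheck starts at 6:59 PM − 333 min = 1:26 PM.

1:26 PM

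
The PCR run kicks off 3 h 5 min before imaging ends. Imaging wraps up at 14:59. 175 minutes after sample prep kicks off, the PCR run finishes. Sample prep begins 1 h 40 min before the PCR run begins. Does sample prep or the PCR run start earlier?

sample prep

The PCR run starts at 14:59 − 185 min = 11:54.
Sample prep starts at 11:54 − 100 min = 10:14.
Sample prep starts at 10:14 and the PCR run starts at 11:54, so sample prep is first.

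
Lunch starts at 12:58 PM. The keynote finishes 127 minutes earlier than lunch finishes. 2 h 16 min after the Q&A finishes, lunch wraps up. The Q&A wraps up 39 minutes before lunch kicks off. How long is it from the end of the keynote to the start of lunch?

0.5 hours

The Q&A ends at 12:58 PM − 39 min = 12:19 PM.
Lunch ends at 12:19 PM + 136 min = 2:35 PM.
The keynote ends at 2:35 PM − 127 min = 12:28 PM.
From 12:28 PM to 12:58 PM is 0.5 hours.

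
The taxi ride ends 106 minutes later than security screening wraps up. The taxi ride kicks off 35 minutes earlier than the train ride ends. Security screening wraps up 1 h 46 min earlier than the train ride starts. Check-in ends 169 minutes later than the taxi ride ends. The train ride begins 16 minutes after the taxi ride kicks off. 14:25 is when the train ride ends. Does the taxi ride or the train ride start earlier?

the taxi ride

The taxi ride starts at 14:25 − 35 min = 13:50.
The train ride starts at 13:50 + 16 min = 14:06.
The taxi ride starts at 13:50 and the train ride starts at 14:06, so the taxi ride is first.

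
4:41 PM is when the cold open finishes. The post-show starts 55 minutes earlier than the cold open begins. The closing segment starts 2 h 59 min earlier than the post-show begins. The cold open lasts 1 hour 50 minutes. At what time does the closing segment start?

10:57 AM

The cold open starts at 4:41 PM − 110 min = 2:51 PM.
The post-show starts at 2:51 PM − 55 min = 1:56 PM.
The closing segment starts at 1:56 PM − 179 min = 10:57 AM.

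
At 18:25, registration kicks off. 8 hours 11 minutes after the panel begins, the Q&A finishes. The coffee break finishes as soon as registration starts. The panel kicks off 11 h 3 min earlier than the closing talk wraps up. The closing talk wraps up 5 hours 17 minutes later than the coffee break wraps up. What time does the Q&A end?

The coffee break ends at 18:25.
The closing talk ends at 18:25 + 317 min = 23:42.
The panel starts at 23:42 − 663 min = 12:39.
The Q&A ends at 12:39 + 491 min = 20:50.

20:50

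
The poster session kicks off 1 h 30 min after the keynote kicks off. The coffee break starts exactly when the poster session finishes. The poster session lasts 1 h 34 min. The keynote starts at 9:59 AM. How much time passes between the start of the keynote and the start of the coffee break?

3 h 4 min

The poster session starts at 9:59 AM + 90 min = 11:29 AM.
The poster session ends at 11:29 AM + 94 min = 1:03 PM.
So the coffee break starts at 1:03 PM.
From 9:59 AM to 1:03 PM is 3 h 4 min.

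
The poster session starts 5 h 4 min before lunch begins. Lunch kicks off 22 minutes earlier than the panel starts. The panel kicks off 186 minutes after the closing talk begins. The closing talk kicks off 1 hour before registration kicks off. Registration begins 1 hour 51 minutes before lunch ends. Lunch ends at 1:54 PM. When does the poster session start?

Registration starts at 1:54 PM − 111 min = 12:03 PM.
The closing talk starts at 12:03 PM − 60 min = 11:03 AM.
The panel starts at 11:03 AM + 186 min = 2:09 PM.
Lunch starts at 2:09 PM − 22 min = 1:47 PM.
The poster session starts at 1:47 PM − 304 min = 8:43 AM.

8:43 AM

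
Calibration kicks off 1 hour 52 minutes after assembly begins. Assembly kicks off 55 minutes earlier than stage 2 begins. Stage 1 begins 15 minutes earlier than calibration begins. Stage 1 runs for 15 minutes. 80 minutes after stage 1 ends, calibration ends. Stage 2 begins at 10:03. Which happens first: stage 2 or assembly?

assembly

Assembly starts at 10:03 − 55 min = 09:08.
Stage 2 starts at 10:03 and assembly starts at 09:08, so assembly is first.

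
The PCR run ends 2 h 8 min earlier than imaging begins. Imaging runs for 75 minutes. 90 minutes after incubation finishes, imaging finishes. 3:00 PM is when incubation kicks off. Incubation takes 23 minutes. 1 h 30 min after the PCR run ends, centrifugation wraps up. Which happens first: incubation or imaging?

Incubation ends at 3:00 PM + 23 min = 3:23 PM.
Imaging ends at 3:23 PM + 90 min = 4:53 PM.
Imaging starts at 4:53 PM − 75 min = 3:38 PM.
Incubation starts at 3:00 PM and imaging starts at 3:38 PM, so incubation is first.

incubation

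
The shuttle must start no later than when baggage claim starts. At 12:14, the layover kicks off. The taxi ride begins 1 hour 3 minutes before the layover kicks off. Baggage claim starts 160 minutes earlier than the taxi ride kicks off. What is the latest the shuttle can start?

The taxi ride starts at 12:14 − 63 min = 11:11.
Baggage claim starts at 11:11 − 160 min = 08:31.
The shuttle is bounded by baggage claim, so the latest it can start is 08:31.

08:31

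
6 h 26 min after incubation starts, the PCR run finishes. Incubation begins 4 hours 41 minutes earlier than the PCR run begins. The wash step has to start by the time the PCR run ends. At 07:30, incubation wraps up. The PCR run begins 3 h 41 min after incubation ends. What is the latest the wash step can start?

12:56

The PCR run starts at 07:30 + 221 min = 11:11.
Incubation starts at 11:11 − 281 min = 06:30.
The PCR run ends at 06:30 + 386 min = 12:56.
The wash step is bounded by the PCR run, so the latest it can start is 12:56.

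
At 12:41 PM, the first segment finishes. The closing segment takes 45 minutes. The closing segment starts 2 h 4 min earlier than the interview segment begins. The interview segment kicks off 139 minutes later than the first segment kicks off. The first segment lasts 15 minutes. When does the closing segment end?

The first segment starts at 12:41 PM − 15 min = 12:26 PM.
The interview segment starts at 12:26 PM + 139 min = 2:45 PM.
The closing segment starts at 2:45 PM − 124 min = 12:41 PM.
The closing segment ends at 12:41 PM + 45 min = 1:26 PM.

1:26 PM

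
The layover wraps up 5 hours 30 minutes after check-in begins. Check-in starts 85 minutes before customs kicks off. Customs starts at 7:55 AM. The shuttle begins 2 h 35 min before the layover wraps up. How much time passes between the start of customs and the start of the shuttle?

90 minutes

Check-in starts at 7:55 AM − 85 min = 6:30 AM.
The layover ends at 6:30 AM + 330 min = 12:00 PM.
The shuttle starts at 12:00 PM − 155 min = 9:25 AM.
From 7:55 AM to 9:25 AM is 90 minutes.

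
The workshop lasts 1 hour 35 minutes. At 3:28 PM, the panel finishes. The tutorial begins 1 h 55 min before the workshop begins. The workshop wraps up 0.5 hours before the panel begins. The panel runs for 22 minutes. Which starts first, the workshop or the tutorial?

The panel starts at 3:28 PM − 22 min = 3:06 PM.
The workshop ends at 3:06 PM − 30 min = 2:36 PM.
The workshop starts at 2:36 PM − 95 min = 1:01 PM.
The tutorial starts at 1:01 PM − 115 min = 11:06 AM.
The workshop starts at 1:01 PM and the tutorial starts at 11:06 AM, so the tutorial is first.

the tutorial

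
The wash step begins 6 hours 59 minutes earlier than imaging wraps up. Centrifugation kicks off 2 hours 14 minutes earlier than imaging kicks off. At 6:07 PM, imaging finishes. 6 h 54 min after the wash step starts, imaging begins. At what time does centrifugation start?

The wash step starts at 6:07 PM − 419 min = 11:08 AM.
Imaging starts at 11:08 AM + 414 min = 6:02 PM.
Centrifugation starts at 6:02 PM − 134 min = 3:48 PM.

3:48 PM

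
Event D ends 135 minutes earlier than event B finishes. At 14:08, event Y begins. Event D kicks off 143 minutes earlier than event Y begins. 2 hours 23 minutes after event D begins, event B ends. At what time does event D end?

11:53

Event D starts at 14:08 − 143 min = 11:45.
Event B ends at 11:45 + 143 min = 14:08.
Event D ends at 14:08 − 135 min = 11:53.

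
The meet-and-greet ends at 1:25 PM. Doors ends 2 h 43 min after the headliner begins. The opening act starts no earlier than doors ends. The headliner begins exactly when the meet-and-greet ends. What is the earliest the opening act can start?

The headliner starts at 1:25 PM.
Doors ends at 1:25 PM + 163 min = 4:08 PM.
The opening act is bounded by doors, so the earliest it can start is 4:08 PM.

4:08 PM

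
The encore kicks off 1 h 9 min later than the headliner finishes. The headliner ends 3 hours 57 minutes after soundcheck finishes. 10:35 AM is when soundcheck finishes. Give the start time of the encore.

The headliner ends at 10:35 AM + 237 min = 2:32 PM.
The encore starts at 2:32 PM + 69 min = 3:41 PM.

3:41 PM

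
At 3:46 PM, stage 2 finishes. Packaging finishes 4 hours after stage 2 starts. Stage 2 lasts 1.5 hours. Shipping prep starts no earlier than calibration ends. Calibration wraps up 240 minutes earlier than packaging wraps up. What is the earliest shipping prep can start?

2:16 PM

Stage 2 starts at 3:46 PM − 90 min = 2:16 PM.
Packaging ends at 2:16 PM + 240 min = 6:16 PM.
Calibration ends at 6:16 PM − 240 min = 2:16 PM.
Shipping prep is bounded by calibration, so the earliest it can start is 2:16 PM.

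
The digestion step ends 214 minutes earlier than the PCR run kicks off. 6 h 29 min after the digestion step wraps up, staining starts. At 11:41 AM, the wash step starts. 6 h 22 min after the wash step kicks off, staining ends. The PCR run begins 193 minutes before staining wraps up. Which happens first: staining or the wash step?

the wash step

Staining ends at 11:41 AM + 382 min = 6:03 PM.
The PCR run starts at 6:03 PM − 193 min = 2:50 PM.
The digestion step ends at 2:50 PM − 214 min = 11:16 AM.
Staining starts at 11:16 AM + 389 min = 5:45 PM.
Staining starts at 5:45 PM and the wash step starts at 11:41 AM, so the wash step is first.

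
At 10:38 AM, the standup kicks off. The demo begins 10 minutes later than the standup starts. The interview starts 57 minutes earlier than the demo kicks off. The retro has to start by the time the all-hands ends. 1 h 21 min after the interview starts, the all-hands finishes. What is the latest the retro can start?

11:12 AM

The demo starts at 10:38 AM + 10 min = 10:48 AM.
The interview starts at 10:48 AM − 57 min = 9:51 AM.
The all-hands ends at 9:51 AM + 81 min = 11:12 AM.
The retro is bounded by the all-hands, so the latest it can start is 11:12 AM.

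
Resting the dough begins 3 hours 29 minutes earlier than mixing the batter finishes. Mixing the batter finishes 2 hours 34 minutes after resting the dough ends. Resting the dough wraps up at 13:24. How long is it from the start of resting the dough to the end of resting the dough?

Mixing the batter ends at 13:24 + 154 min = 15:58.
Resting the dough starts at 15:58 − 209 min = 12:29.
From 12:29 to 13:24 is 55 minutes.

55 minutes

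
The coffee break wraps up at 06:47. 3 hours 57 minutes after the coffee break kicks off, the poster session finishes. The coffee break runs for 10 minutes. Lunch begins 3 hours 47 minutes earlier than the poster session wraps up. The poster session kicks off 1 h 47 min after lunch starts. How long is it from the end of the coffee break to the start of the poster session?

107 minutes

The coffee break starts at 06:47 − 10 min = 06:37.
The poster session ends at 06:37 + 237 min = 10:34.
Lunch starts at 10:34 − 227 min = 06:47.
The poster session starts at 06:47 + 107 min = 08:34.
From 06:47 to 08:34 is 107 minutes.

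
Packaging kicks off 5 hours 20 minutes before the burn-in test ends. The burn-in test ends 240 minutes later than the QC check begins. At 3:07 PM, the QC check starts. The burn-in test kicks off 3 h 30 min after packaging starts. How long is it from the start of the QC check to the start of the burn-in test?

The burn-in test ends at 3:07 PM + 240 min = 7:07 PM.
Packaging starts at 7:07 PM − 320 min = 1:47 PM.
The burn-in test starts at 1:47 PM + 210 min = 5:17 PM.
From 3:07 PM to 5:17 PM is 2 h 10 min.

2 h 10 min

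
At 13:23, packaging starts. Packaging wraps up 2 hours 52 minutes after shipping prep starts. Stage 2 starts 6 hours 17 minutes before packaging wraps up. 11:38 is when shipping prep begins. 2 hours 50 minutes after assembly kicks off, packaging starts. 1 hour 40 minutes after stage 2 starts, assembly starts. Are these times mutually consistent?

Packaging ends at 11:38 + 172 min = 14:30.
Stage 2 starts at 14:30 − 377 min = 08:13.
Assembly starts at 08:13 + 100 min = 09:53.
Packaging starts at 09:53 + 170 min = 12:43.
But packaging is also said to start at 13:23 — a 40-minute conflict.

No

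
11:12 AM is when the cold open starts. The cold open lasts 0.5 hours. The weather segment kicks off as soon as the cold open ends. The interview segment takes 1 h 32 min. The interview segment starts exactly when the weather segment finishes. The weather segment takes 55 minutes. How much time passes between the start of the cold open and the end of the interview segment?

The cold open ends at 11:12 AM + 30 min = 11:42 AM.
So the weather segment starts at 11:42 AM.
The weather segment ends at 11:42 AM + 55 min = 12:37 PM.
So the interview segment starts at 12:37 PM.
The interview segment ends at 12:37 PM + 92 min = 2:09 PM.
From 11:12 AM to 2:09 PM is 2 h 57 min.

2 h 57 min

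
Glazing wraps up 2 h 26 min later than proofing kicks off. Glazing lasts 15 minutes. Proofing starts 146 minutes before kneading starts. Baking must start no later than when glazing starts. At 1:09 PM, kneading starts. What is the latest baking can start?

Proofing starts at 1:09 PM − 146 min = 10:43 AM.
Glazing ends at 10:43 AM + 146 min = 1:09 PM.
Glazing starts at 1:09 PM − 15 min = 12:54 PM.
Baking is bounded by glazing, so the latest it can start is 12:54 PM.

12:54 PM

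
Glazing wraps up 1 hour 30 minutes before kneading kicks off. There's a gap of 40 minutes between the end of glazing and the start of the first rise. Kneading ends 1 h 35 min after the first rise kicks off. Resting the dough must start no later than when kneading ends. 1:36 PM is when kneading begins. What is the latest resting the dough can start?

Glazing ends at 1:36 PM − 90 min = 12:06 PM.
The first rise starts at 12:06 PM + 40 min = 12:46 PM.
Kneading ends at 12:46 PM + 95 min = 2:21 PM.
Resting the dough is bounded by kneading, so the latest it can start is 2:21 PM.

2:21 PM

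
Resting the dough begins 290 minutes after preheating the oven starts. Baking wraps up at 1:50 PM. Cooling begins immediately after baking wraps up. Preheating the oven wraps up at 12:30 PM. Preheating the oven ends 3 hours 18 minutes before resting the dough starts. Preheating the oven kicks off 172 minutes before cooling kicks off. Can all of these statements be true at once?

Cooling starts at 1:50 PM.
Preheating the oven starts at 1:50 PM − 172 min = 10:58 AM.
Resting the dough starts at 10:58 AM + 290 min = 3:48 PM.
Preheating the oven ends at 3:48 PM − 198 min = 12:30 PM.
That matches the stated 12:30 PM, so the schedule is consistent.

Yes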